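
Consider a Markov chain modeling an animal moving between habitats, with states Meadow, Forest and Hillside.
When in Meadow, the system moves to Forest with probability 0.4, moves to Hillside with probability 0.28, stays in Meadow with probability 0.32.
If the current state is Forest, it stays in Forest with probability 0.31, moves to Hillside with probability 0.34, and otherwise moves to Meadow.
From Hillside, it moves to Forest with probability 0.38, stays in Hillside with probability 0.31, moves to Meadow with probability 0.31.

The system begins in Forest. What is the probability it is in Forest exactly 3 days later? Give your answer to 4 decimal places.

Propagate the distribution vector 3 days from Forest.
After 0 days: (0.0000, 1.0000, 0.0000)
After 1 day: (0.3500, 0.3100, 0.3400)
After 2 days: (0.3259, 0.3653, 0.3088)
After 3 days: (0.3279, 0.3609, 0.3112)
P(in Forest after 3 days) = 0.3609

0.3609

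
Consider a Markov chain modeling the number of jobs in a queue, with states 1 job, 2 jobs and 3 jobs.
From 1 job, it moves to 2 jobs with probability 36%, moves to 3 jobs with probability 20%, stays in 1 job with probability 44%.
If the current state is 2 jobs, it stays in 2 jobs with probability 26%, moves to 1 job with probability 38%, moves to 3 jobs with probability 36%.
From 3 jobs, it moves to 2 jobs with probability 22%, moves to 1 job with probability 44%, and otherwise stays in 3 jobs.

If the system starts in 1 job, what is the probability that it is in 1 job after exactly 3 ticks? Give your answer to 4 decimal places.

Propagate the distribution vector 3 ticks from 1 job.
After 0 ticks: (1.0000, 0.0000, 0.0000)
After 1 tick: (0.4400, 0.3600, 0.2000)
After 2 ticks: (0.4184, 0.2960, 0.2856)
After 3 ticks: (0.4222, 0.2904, 0.2873)
P(in 1 job after 3 ticks) = 0.4222

0.4222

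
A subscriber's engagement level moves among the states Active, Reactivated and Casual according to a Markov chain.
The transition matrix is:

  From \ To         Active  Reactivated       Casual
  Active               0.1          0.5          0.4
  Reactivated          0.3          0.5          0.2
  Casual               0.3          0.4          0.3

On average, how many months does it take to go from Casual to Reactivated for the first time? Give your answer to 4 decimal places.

2.3529

Let t(s) be the expected number of months to first reach Reactivated from state s, with t(Reactivated) = 0. Conditioning on the first month:
t(Active) = 1 + 0.1·t(Active) + 0.4·t(Casual)
t(Casual) = 1 + 0.3·t(Active) + 0.3·t(Casual)
Solving: t(Active) = 2.1569, t(Casual) = 2.3529.
Expected months from Casual to Reactivated: 2.3529.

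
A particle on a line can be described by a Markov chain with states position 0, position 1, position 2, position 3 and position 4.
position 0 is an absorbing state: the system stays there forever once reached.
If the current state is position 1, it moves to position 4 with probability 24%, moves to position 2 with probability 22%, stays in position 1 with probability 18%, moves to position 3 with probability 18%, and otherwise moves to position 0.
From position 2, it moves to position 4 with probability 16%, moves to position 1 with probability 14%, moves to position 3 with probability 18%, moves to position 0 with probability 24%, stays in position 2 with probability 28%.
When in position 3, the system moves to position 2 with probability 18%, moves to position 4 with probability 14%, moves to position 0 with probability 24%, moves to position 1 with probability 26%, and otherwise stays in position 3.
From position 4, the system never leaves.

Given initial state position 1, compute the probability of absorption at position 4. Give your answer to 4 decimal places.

Let h(s) be the probability of absorption at position 4 starting from transient state s. Then h(position 4) = 1 and h(position 0) = 0. By first-step analysis:
h(position 1) = 0.18·0 + 0.18·h(position 1) + 0.22·h(position 2) + 0.18·h(position 3) + 0.24·1
h(position 2) = 0.24·0 + 0.14·h(position 1) + 0.28·h(position 2) + 0.18·h(position 3) + 0.16·1
h(position 3) = 0.24·0 + 0.26·h(position 1) + 0.18·h(position 2) + 0.18·h(position 3) + 0.14·1
Solving: h(position 1) = 0.4994, h(position 2) = 0.4249, h(position 3) = 0.4224.
Starting from position 1, the probability is 0.4994.

0.4994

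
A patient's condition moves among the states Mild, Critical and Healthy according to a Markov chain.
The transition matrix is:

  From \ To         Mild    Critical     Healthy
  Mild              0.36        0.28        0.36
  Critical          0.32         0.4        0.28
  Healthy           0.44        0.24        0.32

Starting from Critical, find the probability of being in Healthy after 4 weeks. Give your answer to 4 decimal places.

0.3227

Propagate the distribution vector 4 weeks from Critical.
After 0 weeks: (0.0000, 1.0000, 0.0000)
After 1 week: (0.3200, 0.4000, 0.2800)
After 2 weeks: (0.3664, 0.3168, 0.3168)
After 3 weeks: (0.3727, 0.3053, 0.3220)
After 4 weeks: (0.3735, 0.3038, 0.3227)
P(in Healthy after 4 weeks) = 0.3227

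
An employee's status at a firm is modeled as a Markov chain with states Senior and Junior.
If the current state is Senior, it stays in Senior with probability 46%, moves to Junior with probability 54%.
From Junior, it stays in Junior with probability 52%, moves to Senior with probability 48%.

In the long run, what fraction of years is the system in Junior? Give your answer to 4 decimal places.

0.5294

Let the stationary distribution be π with π = πP and π_1 + π_2 = 1.
π_1 = 0.46·π_1 + 0.48·π_2
Solving with the normalization constraint gives π = (0.4706, 0.5294).
So the stationary probability of Junior is 0.5294.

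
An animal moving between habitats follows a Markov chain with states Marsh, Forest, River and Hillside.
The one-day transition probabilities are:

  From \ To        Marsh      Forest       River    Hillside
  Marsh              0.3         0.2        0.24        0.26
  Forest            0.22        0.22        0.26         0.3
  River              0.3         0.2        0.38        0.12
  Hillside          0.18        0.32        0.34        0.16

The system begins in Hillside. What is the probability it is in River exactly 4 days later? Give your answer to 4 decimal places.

Propagate the distribution vector 4 days from Hillside.
After 0 days: (0.0000, 0.0000, 0.0000, 1.0000)
After 1 day: (0.1800, 0.3200, 0.3400, 0.1600)
After 2 days: (0.2552, 0.2256, 0.3100, 0.2092)
After 3 days: (0.2568, 0.2296, 0.3088, 0.2047)
After 4 days: (0.2571, 0.2292, 0.3083, 0.2055)
P(in River after 4 days) = 0.3083

0.3083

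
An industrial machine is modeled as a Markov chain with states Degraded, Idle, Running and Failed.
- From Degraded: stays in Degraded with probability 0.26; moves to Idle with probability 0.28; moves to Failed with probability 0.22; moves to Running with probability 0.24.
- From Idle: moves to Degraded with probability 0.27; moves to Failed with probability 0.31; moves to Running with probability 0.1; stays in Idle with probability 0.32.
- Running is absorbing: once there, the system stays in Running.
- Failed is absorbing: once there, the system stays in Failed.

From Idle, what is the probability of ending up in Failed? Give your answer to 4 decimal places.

Let h(s) be the probability of absorption at Failed starting from transient state s. Then h(Failed) = 1 and h(Running) = 0. By first-step analysis:
h(Degraded) = 0.26·h(Degraded) + 0.28·h(Idle) + 0.24·0 + 0.22·1
h(Idle) = 0.27·h(Degraded) + 0.32·h(Idle) + 0.1·0 + 0.31·1
Solving: h(Degraded) = 0.5529, h(Idle) = 0.6754.
Starting from Idle, the probability is 0.6754.

0.6754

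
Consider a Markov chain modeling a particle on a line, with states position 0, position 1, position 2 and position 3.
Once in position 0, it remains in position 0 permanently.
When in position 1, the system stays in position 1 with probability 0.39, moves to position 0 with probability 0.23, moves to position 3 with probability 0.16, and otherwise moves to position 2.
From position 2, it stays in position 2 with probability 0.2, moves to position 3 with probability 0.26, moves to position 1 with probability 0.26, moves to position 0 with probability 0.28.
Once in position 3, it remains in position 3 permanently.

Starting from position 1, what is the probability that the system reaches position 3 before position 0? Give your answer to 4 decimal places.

0.4299

Let h(s) be the probability of absorption at position 3 starting from transient state s. Then h(position 3) = 1 and h(position 0) = 0. By first-step analysis:
h(position 1) = 0.23·0 + 0.39·h(position 1) + 0.22·h(position 2) + 0.16·1
h(position 2) = 0.28·0 + 0.26·h(position 1) + 0.2·h(position 2) + 0.26·1
Solving: h(position 1) = 0.4299, h(position 2) = 0.4647.
Starting from position 1, the probability is 0.4299.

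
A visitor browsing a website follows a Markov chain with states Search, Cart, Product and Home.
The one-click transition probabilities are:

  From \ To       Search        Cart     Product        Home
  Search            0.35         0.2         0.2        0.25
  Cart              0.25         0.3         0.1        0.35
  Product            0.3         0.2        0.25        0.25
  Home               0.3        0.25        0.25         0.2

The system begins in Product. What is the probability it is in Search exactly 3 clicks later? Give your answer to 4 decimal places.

Propagate the distribution vector 3 clicks from Product.
After 0 clicks: (0.0000, 0.0000, 1.0000, 0.0000)
After 1 click: (0.3000, 0.2000, 0.2500, 0.2500)
After 2 clicks: (0.3050, 0.2325, 0.2050, 0.2575)
After 3 clicks: (0.3036, 0.2361, 0.1999, 0.2604)
P(in Search after 3 clicks) = 0.3036

0.3036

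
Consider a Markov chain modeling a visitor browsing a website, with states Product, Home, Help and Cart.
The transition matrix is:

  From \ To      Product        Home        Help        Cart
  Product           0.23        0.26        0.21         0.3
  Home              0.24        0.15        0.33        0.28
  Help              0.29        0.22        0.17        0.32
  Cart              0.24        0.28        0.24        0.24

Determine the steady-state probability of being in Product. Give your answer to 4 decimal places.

0.2493

Let the stationary distribution be π with π = πP and π_1 + π_2 + π_3 + π_4 = 1.
π_1 = 0.23·π_1 + 0.24·π_2 + 0.29·π_3 + 0.24·π_4
π_2 = 0.26·π_1 + 0.15·π_2 + 0.22·π_3 + 0.28·π_4
π_3 = 0.21·π_1 + 0.33·π_2 + 0.17·π_3 + 0.24·π_4
Solving with the normalization constraint gives π = (0.2493, 0.2308, 0.2367, 0.2831).
So the stationary probability of Product is 0.2493.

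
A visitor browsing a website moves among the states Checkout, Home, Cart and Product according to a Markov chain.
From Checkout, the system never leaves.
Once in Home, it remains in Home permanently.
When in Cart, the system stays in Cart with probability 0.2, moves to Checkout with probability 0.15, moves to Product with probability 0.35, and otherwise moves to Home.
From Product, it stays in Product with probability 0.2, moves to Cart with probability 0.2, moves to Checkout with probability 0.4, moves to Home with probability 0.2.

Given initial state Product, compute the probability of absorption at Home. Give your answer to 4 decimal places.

0.3860

Let h(s) be the probability of absorption at Home starting from transient state s. Then h(Home) = 1 and h(Checkout) = 0. By first-step analysis:
h(Cart) = 0.15·0 + 0.3·1 + 0.2·h(Cart) + 0.35·h(Product)
h(Product) = 0.4·0 + 0.2·1 + 0.2·h(Cart) + 0.2·h(Product)
Solving: h(Cart) = 0.5439, h(Product) = 0.3860.
Starting from Product, the probability is 0.3860.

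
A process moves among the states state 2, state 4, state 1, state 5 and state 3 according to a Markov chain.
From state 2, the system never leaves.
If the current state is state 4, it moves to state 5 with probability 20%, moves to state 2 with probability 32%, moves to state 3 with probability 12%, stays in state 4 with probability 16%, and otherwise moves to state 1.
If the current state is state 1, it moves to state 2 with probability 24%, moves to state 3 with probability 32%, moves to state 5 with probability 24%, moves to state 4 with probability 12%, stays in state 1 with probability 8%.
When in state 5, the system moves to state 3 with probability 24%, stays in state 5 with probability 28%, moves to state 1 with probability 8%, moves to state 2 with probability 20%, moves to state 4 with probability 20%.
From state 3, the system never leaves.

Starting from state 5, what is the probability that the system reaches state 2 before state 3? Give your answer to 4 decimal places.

Let h(s) be the probability of absorption at state 2 starting from transient state s. Then h(state 2) = 1 and h(state 3) = 0. By first-step analysis:
h(state 4) = 0.32·1 + 0.16·h(state 4) + 0.2·h(state 1) + 0.2·h(state 5) + 0.12·0
h(state 1) = 0.24·1 + 0.12·h(state 4) + 0.08·h(state 1) + 0.24·h(state 5) + 0.32·0
h(state 5) = 0.2·1 + 0.2·h(state 4) + 0.08·h(state 1) + 0.28·h(state 5) + 0.24·0
Solving: h(state 4) = 0.6122, h(state 1) = 0.4712, h(state 5) = 0.5002.
Starting from state 5, the probability is 0.5002.

0.5002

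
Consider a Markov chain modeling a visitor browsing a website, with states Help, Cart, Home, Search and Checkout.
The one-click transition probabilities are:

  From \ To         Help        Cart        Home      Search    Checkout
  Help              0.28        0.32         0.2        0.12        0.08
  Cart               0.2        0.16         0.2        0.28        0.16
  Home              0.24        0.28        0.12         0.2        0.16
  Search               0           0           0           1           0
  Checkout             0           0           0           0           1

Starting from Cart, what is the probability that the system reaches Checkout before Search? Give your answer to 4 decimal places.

Let h(s) be the probability of absorption at Checkout starting from transient state s. Then h(Checkout) = 1 and h(Search) = 0. By first-step analysis:
h(Help) = 0.28·h(Help) + 0.32·h(Cart) + 0.2·h(Home) + 0.12·0 + 0.08·1
h(Cart) = 0.2·h(Help) + 0.16·h(Cart) + 0.2·h(Home) + 0.28·0 + 0.16·1
h(Home) = 0.24·h(Help) + 0.28·h(Cart) + 0.12·h(Home) + 0.2·0 + 0.16·1
Solving: h(Help) = 0.3954, h(Cart) = 0.3826, h(Home) = 0.4114.
Starting from Cart, the probability is 0.3826.

0.3826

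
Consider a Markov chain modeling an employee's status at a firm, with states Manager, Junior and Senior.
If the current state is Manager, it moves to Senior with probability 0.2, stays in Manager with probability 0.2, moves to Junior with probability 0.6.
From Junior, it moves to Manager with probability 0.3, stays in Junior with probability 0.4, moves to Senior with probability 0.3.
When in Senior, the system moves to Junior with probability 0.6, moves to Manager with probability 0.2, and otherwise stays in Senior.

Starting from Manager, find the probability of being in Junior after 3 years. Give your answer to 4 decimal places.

0.5040

Propagate the distribution vector 3 years from Manager.
After 0 years: (1.0000, 0.0000, 0.0000)
After 1 year: (0.2000, 0.6000, 0.2000)
After 2 years: (0.2600, 0.4800, 0.2600)
After 3 years: (0.2480, 0.5040, 0.2480)
P(in Junior after 3 years) = 0.5040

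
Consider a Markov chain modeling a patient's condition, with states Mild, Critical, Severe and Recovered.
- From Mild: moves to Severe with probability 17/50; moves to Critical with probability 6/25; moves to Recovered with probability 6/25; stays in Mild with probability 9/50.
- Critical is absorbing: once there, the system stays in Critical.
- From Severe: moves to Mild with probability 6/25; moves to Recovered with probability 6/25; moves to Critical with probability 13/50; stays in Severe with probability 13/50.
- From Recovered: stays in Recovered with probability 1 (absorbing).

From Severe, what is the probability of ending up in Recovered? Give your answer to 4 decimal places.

0.4844

Let h(s) be the probability of absorption at Recovered starting from transient state s. Then h(Recovered) = 1 and h(Critical) = 0. By first-step analysis:
h(Mild) = 0.18·h(Mild) + 0.24·0 + 0.34·h(Severe) + 0.24·1
h(Severe) = 0.24·h(Mild) + 0.26·0 + 0.26·h(Severe) + 0.24·1
Solving: h(Mild) = 0.4935, h(Severe) = 0.4844.
Starting from Severe, the probability is 0.4844.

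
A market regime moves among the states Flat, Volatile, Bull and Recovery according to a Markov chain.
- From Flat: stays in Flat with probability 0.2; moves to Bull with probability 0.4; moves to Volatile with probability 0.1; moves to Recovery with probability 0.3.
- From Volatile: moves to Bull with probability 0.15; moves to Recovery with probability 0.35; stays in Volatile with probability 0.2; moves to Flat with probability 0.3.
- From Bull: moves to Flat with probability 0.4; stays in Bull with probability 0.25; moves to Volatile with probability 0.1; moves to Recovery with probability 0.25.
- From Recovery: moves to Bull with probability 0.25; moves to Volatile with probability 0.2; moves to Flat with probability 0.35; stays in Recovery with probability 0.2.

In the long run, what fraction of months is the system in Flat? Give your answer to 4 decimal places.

0.3105

Let the stationary distribution be π with π = πP and π_1 + π_2 + π_3 + π_4 = 1.
π_1 = 0.2·π_1 + 0.3·π_2 + 0.4·π_3 + 0.35·π_4
π_2 = 0.1·π_1 + 0.2·π_2 + 0.1·π_3 + 0.2·π_4
π_3 = 0.4·π_1 + 0.15·π_2 + 0.25·π_3 + 0.25·π_4
Solving with the normalization constraint gives π = (0.3105, 0.1407, 0.2825, 0.2663).
So the stationary probability of Flat is 0.3105.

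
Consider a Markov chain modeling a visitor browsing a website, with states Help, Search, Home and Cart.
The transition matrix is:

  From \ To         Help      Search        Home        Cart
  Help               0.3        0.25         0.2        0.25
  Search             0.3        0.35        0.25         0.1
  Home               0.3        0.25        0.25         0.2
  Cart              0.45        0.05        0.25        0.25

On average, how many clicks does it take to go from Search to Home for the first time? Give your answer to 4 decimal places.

Let t(s) be the expected number of clicks to first reach Home from state s, with t(Home) = 0. Conditioning on the first click:
t(Help) = 1 + 0.3·t(Help) + 0.25·t(Search) + 0.25·t(Cart)
t(Search) = 1 + 0.3·t(Help) + 0.35·t(Search) + 0.1·t(Cart)
t(Cart) = 1 + 0.45·t(Help) + 0.05·t(Search) + 0.25·t(Cart)
Solving: t(Help) = 4.4990, t(Search) = 4.2793, t(Cart) = 4.3180.
Expected clicks from Search to Home: 4.2793.

4.2793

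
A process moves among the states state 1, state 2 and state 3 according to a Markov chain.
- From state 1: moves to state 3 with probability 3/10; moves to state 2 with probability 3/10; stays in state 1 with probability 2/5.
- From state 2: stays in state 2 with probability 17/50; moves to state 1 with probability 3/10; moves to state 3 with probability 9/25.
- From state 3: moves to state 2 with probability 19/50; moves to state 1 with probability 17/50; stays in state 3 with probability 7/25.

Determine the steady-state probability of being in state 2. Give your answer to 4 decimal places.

Let the stationary distribution be π with π = πP and π_1 + π_2 + π_3 = 1.
π_1 = 0.4·π_1 + 0.3·π_2 + 0.34·π_3
π_2 = 0.3·π_1 + 0.34·π_2 + 0.38·π_3
Solving with the normalization constraint gives π = (0.3473, 0.3387, 0.3140).
So the stationary probability of state 2 is 0.3387.

0.3387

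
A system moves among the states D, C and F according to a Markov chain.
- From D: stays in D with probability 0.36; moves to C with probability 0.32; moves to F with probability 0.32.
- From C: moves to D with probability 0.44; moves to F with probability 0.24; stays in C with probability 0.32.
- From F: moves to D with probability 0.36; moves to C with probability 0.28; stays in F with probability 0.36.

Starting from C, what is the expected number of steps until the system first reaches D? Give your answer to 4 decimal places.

Let t(s) be the expected number of steps to first reach D from state s, with t(D) = 0. Conditioning on the first step:
t(C) = 1 + 0.32·t(C) + 0.24·t(F)
t(F) = 1 + 0.28·t(C) + 0.36·t(F)
Solving: t(C) = 2.3913, t(F) = 2.6087.
Expected steps from C to D: 2.3913.

2.3913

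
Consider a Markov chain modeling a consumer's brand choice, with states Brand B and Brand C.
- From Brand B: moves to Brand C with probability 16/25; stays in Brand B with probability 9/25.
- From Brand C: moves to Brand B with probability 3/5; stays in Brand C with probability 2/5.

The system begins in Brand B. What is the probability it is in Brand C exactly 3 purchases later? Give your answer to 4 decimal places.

0.5233

Propagate the distribution vector 3 purchases from Brand B.
After 0 purchases: (1.0000, 0.0000)
After 1 purchase: (0.3600, 0.6400)
After 2 purchases: (0.5136, 0.4864)
After 3 purchases: (0.4767, 0.5233)
P(in Brand C after 3 purchases) = 0.5233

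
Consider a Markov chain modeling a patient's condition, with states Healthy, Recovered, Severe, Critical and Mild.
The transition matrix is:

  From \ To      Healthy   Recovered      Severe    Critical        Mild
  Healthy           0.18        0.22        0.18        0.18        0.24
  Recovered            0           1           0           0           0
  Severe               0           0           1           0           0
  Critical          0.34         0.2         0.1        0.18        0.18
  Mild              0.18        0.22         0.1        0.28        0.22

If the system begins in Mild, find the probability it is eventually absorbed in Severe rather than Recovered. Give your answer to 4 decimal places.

Let h(s) be the probability of absorption at Severe starting from transient state s. Then h(Severe) = 1 and h(Recovered) = 0. By first-step analysis:
h(Healthy) = 0.18·h(Healthy) + 0.22·0 + 0.18·1 + 0.18·h(Critical) + 0.24·h(Mild)
h(Critical) = 0.34·h(Healthy) + 0.2·0 + 0.1·1 + 0.18·h(Critical) + 0.18·h(Mild)
h(Mild) = 0.18·h(Healthy) + 0.22·0 + 0.1·1 + 0.28·h(Critical) + 0.22·h(Mild)
Solving: h(Healthy) = 0.4033, h(Critical) = 0.3666, h(Mild) = 0.3529.
Starting from Mild, the probability is 0.3529.

0.3529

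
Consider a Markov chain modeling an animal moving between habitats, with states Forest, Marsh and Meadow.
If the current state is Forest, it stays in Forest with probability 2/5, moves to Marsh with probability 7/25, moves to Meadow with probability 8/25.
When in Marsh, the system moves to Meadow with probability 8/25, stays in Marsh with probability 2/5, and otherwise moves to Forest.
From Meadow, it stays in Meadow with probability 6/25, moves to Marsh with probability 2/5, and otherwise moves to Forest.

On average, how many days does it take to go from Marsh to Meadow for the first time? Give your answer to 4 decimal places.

3.1250

Let t(s) be the expected number of days to first reach Meadow from state s, with t(Meadow) = 0. Conditioning on the first day:
t(Forest) = 1 + 0.4·t(Forest) + 0.28·t(Marsh)
t(Marsh) = 1 + 0.28·t(Forest) + 0.4·t(Marsh)
Solving: t(Forest) = 3.1250, t(Marsh) = 3.1250.
Expected days from Marsh to Meadow: 3.1250.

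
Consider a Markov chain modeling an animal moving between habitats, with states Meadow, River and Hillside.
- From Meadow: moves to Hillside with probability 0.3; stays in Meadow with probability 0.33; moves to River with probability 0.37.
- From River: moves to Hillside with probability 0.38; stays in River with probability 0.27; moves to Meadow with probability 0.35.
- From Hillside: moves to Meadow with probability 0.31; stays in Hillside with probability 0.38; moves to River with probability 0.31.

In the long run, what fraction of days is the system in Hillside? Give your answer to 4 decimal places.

0.3537

Let the stationary distribution be π with π = πP and π_1 + π_2 + π_3 = 1.
π_1 = 0.33·π_1 + 0.35·π_2 + 0.31·π_3
π_2 = 0.37·π_1 + 0.27·π_2 + 0.31·π_3
Solving with the normalization constraint gives π = (0.3293, 0.3171, 0.3537).
So the stationary probability of Hillside is 0.3537.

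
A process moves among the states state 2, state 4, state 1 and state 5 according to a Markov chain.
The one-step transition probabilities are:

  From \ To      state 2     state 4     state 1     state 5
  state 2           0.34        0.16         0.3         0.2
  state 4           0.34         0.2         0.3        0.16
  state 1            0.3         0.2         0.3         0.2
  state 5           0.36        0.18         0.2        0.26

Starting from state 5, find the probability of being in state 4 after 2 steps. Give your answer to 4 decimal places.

0.1804

Propagate the distribution vector 2 steps from state 5.
After 0 steps: (0.0000, 0.0000, 0.0000, 1.0000)
After 1 step: (0.3600, 0.1800, 0.2000, 0.2600)
After 2 steps: (0.3372, 0.1804, 0.2740, 0.2084)
P(in state 4 after 2 steps) = 0.1804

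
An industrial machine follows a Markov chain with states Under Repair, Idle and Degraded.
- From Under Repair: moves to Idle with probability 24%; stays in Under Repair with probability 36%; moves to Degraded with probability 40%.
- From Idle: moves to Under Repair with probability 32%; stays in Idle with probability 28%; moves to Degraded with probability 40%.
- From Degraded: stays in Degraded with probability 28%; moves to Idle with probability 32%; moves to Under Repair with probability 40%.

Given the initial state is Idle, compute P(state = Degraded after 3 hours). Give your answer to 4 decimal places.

Propagate the distribution vector 3 hours from Idle.
After 0 hours: (0.0000, 1.0000, 0.0000)
After 1 hour: (0.3200, 0.2800, 0.4000)
After 2 hours: (0.3648, 0.2832, 0.3520)
After 3 hours: (0.3628, 0.2795, 0.3578)
P(in Degraded after 3 hours) = 0.3578

0.3578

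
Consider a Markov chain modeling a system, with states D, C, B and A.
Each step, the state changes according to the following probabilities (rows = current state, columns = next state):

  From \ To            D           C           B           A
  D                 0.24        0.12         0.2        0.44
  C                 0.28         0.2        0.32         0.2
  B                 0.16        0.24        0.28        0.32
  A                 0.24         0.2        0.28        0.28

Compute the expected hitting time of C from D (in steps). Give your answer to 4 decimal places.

5.6158

Let t(s) be the expected number of steps to first reach C from state s, with t(C) = 0. Conditioning on the first step:
t(D) = 1 + 0.24·t(D) + 0.2·t(B) + 0.44·t(A)
t(B) = 1 + 0.16·t(D) + 0.28·t(B) + 0.32·t(A)
t(A) = 1 + 0.24·t(D) + 0.28·t(B) + 0.28·t(A)
Solving: t(D) = 5.6158, t(B) = 4.9399, t(A) = 5.1819.
Expected steps from D to C: 5.6158.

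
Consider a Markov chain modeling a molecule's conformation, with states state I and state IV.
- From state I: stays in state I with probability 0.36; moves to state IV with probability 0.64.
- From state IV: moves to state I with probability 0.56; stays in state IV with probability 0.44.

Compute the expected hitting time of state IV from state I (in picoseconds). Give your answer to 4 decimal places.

1.5625

Let t(s) be the expected number of picoseconds to first reach state IV from state s, with t(state IV) = 0. Conditioning on the first picosecond:
t(state I) = 1 + 0.36·t(state I)
Solving: t(state I) = 1.5625.
Expected picoseconds from state I to state IV: 1.5625.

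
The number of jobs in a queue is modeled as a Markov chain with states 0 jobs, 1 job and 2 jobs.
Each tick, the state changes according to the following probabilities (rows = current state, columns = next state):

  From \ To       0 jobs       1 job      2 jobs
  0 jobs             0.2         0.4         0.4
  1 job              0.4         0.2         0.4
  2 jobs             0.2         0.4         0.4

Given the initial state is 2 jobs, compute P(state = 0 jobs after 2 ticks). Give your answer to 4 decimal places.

Sum over the intermediate state after 1 tick:
P = P(2 jobs→0 jobs)·P(0 jobs→0 jobs) + P(2 jobs→1 job)·P(1 job→0 jobs) + P(2 jobs→2 jobs)·P(2 jobs→0 jobs)
  = 0.2×0.2 + 0.4×0.4 + 0.4×0.2
  = 0.0400 + 0.1600 + 0.0800 = 0.2800

0.2800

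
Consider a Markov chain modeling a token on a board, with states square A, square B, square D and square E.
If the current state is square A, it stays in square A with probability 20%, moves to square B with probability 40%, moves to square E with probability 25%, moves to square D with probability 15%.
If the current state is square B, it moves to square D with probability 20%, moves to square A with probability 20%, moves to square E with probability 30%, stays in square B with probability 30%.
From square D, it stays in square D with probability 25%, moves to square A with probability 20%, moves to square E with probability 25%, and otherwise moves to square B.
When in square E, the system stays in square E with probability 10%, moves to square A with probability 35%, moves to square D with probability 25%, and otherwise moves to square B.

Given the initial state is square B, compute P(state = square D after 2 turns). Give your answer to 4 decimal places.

Propagate the distribution vector 2 turns from square B.
After 0 turns: (0.0000, 1.0000, 0.0000, 0.0000)
After 1 turn: (0.2000, 0.3000, 0.2000, 0.3000)
After 2 turns: (0.2450, 0.3200, 0.2150, 0.2200)
P(in square D after 2 turns) = 0.2150

0.2150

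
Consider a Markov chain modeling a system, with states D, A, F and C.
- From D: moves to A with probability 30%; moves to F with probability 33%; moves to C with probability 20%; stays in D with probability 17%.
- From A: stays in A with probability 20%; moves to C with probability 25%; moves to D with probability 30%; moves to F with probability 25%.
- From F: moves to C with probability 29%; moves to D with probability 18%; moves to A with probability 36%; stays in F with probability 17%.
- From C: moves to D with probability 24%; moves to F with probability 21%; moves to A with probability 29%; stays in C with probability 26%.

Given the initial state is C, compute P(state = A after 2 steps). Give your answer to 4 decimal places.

0.2810

Propagate the distribution vector 2 steps from C.
After 0 steps: (0.0000, 0.0000, 0.0000, 1.0000)
After 1 step: (0.2400, 0.2900, 0.2100, 0.2600)
After 2 steps: (0.2280, 0.2810, 0.2420, 0.2490)
P(in A after 2 steps) = 0.2810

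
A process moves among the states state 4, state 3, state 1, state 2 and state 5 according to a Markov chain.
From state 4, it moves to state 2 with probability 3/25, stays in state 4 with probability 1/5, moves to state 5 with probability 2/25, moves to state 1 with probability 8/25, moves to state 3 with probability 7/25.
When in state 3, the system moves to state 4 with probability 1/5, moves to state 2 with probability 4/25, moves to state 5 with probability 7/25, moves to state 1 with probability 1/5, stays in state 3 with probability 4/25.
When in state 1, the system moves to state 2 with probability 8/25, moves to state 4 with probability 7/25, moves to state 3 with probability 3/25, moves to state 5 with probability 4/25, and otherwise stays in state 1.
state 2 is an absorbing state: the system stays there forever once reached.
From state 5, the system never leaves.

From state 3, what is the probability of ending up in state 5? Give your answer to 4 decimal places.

Let h(s) be the probability of absorption at state 5 starting from transient state s. Then h(state 5) = 1 and h(state 2) = 0. By first-step analysis:
h(state 4) = 0.2·h(state 4) + 0.28·h(state 3) + 0.32·h(state 1) + 0.12·0 + 0.08·1
h(state 3) = 0.2·h(state 4) + 0.16·h(state 3) + 0.2·h(state 1) + 0.16·0 + 0.28·1
h(state 1) = 0.28·h(state 4) + 0.12·h(state 3) + 0.12·h(state 1) + 0.32·0 + 0.16·1
Solving: h(state 4) = 0.4453, h(state 3) = 0.5337, h(state 1) = 0.3963.
Starting from state 3, the probability is 0.5337.

0.5337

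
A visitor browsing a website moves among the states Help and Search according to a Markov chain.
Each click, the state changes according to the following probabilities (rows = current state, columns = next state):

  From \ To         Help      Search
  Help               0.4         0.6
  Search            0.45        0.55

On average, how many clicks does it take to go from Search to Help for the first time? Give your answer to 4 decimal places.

Let t(s) be the expected number of clicks to first reach Help from state s, with t(Help) = 0. Conditioning on the first click:
t(Search) = 1 + 0.55·t(Search)
Solving: t(Search) = 2.2222.
Expected clicks from Search to Help: 2.2222.

2.2222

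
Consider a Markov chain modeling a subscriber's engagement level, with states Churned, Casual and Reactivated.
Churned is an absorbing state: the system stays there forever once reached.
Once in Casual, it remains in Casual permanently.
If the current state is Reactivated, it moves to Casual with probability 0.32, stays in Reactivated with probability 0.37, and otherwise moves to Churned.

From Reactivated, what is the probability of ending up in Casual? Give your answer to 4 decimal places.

0.5079

Let h(s) be the probability of absorption at Casual starting from transient state s. Then h(Casual) = 1 and h(Churned) = 0. By first-step analysis:
h(Reactivated) = 0.31·0 + 0.32·1 + 0.37·h(Reactivated)
Solving: h(Reactivated) = 0.5079.
Starting from Reactivated, the probability is 0.5079.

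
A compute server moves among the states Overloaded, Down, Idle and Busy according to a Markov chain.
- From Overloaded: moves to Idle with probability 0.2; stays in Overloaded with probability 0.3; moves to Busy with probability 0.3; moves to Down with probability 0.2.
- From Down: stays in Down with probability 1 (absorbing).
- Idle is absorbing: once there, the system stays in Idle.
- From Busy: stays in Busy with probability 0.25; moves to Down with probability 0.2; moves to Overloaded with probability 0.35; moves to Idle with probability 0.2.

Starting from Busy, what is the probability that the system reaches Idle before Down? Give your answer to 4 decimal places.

Let h(s) be the probability of absorption at Idle starting from transient state s. Then h(Idle) = 1 and h(Down) = 0. By first-step analysis:
h(Overloaded) = 0.3·h(Overloaded) + 0.2·0 + 0.2·1 + 0.3·h(Busy)
h(Busy) = 0.35·h(Overloaded) + 0.2·0 + 0.2·1 + 0.25·h(Busy)
Solving: h(Overloaded) = 0.5000, h(Busy) = 0.5000.
Starting from Busy, the probability is 0.5000.

0.5000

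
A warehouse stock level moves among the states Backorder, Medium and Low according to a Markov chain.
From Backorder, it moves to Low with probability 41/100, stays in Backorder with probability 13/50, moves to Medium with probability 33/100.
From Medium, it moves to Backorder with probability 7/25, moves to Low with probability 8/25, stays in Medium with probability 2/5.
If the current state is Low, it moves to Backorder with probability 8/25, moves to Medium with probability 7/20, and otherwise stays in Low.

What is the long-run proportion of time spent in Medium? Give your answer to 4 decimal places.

0.3624

Let the stationary distribution be π with π = πP and π_1 + π_2 + π_3 = 1.
π_1 = 0.26·π_1 + 0.28·π_2 + 0.32·π_3
π_2 = 0.33·π_1 + 0.4·π_2 + 0.35·π_3
Solving with the normalization constraint gives π = (0.2882, 0.3624, 0.3494).
So the stationary probability of Medium is 0.3624.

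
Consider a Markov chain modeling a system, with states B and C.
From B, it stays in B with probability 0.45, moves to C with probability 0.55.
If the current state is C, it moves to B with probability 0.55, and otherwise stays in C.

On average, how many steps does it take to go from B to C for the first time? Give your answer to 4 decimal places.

1.8182

Let t(s) be the expected number of steps to first reach C from state s, with t(C) = 0. Conditioning on the first step:
t(B) = 1 + 0.45·t(B)
Solving: t(B) = 1.8182.
Expected steps from B to C: 1.8182.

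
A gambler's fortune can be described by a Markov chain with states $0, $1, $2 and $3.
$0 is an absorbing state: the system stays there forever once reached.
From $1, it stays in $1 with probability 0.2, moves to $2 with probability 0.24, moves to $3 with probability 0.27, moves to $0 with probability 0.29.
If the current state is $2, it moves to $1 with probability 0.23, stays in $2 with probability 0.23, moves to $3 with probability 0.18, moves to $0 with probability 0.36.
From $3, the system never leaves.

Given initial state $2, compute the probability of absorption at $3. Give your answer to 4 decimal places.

0.3675

Let h(s) be the probability of absorption at $3 starting from transient state s. Then h($3) = 1 and h($0) = 0. By first-step analysis:
h($1) = 0.29·0 + 0.2·h($1) + 0.24·h($2) + 0.27·1
h($2) = 0.36·0 + 0.23·h($1) + 0.23·h($2) + 0.18·1
Solving: h($1) = 0.4478, h($2) = 0.3675.
Starting from $2, the probability is 0.3675.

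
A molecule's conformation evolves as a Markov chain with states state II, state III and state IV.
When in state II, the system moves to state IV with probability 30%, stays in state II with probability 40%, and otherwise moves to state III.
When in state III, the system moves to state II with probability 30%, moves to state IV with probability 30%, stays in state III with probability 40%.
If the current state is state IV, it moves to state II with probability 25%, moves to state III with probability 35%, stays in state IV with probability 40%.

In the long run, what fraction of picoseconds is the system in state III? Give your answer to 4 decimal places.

Let the stationary distribution be π with π = πP and π_1 + π_2 + π_3 = 1.
π_1 = 0.4·π_1 + 0.3·π_2 + 0.25·π_3
π_2 = 0.3·π_1 + 0.4·π_2 + 0.35·π_3
Solving with the normalization constraint gives π = (0.3148, 0.3519, 0.3333).
So the stationary probability of state III is 0.3519.

0.3519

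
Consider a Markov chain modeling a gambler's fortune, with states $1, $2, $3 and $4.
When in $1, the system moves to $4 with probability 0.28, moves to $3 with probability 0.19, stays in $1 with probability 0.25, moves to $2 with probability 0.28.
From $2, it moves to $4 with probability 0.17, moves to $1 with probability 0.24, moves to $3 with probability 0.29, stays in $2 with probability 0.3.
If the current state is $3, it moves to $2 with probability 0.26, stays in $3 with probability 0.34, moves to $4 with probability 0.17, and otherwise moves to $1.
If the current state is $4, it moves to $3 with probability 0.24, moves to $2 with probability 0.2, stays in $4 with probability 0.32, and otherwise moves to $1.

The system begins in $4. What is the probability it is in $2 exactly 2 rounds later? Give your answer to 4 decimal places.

0.2536

Propagate the distribution vector 2 rounds from $4.
After 0 rounds: (0.0000, 0.0000, 0.0000, 1.0000)
After 1 round: (0.2400, 0.2000, 0.2400, 0.3200)
After 2 rounds: (0.2400, 0.2536, 0.2620, 0.2444)
P(in $2 after 2 rounds) = 0.2536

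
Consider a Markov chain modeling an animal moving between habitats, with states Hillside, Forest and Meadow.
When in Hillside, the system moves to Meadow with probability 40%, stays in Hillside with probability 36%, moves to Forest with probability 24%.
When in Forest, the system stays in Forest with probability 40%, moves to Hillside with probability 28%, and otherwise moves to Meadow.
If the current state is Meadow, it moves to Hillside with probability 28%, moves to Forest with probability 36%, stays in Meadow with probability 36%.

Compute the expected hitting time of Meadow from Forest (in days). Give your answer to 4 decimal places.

Let t(s) be the expected number of days to first reach Meadow from state s, with t(Meadow) = 0. Conditioning on the first day:
t(Hillside) = 1 + 0.36·t(Hillside) + 0.24·t(Forest)
t(Forest) = 1 + 0.28·t(Hillside) + 0.4·t(Forest)
Solving: t(Hillside) = 2.6515, t(Forest) = 2.9040.
Expected days from Forest to Meadow: 2.9040.

2.9040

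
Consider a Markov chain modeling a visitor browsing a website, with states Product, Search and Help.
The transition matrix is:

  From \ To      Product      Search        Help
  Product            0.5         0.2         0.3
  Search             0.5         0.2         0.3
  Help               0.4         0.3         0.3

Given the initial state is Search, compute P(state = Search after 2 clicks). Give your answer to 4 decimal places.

Sum over the intermediate state after 1 click:
P = P(Search→Product)·P(Product→Search) + P(Search→Search)·P(Search→Search) + P(Search→Help)·P(Help→Search)
  = 0.5×0.2 + 0.2×0.2 + 0.3×0.3
  = 0.1000 + 0.0400 + 0.0900 = 0.2300

0.2300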